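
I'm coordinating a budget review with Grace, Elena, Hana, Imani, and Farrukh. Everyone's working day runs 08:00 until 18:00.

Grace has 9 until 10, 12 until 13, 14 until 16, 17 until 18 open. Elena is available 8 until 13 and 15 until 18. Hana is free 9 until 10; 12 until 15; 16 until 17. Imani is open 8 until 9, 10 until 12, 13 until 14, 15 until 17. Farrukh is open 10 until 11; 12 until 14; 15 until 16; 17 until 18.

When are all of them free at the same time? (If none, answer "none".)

Grace ∩ Elena: 09:00-10:00, 12:00-13:00, 15:00-16:00, 17:00-18:00.
Grace ∩ Elena ∩ Hana: 09:00-10:00, 12:00-13:00.
Grace ∩ Elena ∩ Hana ∩ Imani: ∅.
Grace ∩ Elena ∩ Hana ∩ Imani ∩ Farrukh: ∅.
There is no time when everyone is free.

none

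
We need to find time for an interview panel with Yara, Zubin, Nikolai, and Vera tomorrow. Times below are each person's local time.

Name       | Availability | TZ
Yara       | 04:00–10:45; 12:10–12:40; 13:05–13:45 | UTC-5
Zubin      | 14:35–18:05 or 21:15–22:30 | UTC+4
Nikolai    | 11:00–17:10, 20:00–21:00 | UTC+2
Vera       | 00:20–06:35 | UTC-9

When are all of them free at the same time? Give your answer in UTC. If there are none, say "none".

10:35-14:05

Yara in UTC: 09:00-15:45, 17:10-17:40, 18:05-18:45 (add 5h to convert from UTC-5).
Zubin in UTC: 10:35-14:05, 17:15-18:30 (subtract 4h to convert from UTC+4).
Nikolai in UTC: 09:00-15:10, 18:00-19:00 (subtract 2h to convert from UTC+2).
Vera in UTC: 09:20-15:35 (add 9h to convert from UTC-9).
Yara ∩ Zubin: 10:35-14:05, 17:15-17:40, 18:05-18:30.
Yara ∩ Zubin ∩ Nikolai: 10:35-14:05, 18:05-18:30.
Yara ∩ Zubin ∩ Nikolai ∩ Vera: 10:35-14:05.
So the common availability across everyone is 10:35-14:05.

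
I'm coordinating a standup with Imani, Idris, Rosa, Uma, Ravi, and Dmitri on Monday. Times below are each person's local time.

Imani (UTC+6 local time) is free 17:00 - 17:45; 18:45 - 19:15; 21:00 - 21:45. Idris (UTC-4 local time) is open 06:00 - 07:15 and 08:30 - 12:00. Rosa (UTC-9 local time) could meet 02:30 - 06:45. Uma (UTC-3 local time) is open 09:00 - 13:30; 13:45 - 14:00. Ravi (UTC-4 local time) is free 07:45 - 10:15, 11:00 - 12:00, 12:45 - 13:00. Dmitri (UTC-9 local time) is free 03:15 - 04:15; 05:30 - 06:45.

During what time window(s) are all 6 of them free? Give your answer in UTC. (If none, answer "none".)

Imani in UTC: 11:00-11:45, 12:45-13:15, 15:00-15:45 (subtract 6h to convert from UTC+6).
Idris in UTC: 10:00-11:15, 12:30-16:00 (add 4h to convert from UTC-4).
Rosa in UTC: 11:30-15:45 (add 9h to convert from UTC-9).
Uma in UTC: 12:00-16:30, 16:45-17:00 (add 3h to convert from UTC-3).
Ravi in UTC: 11:45-14:15, 15:00-16:00, 16:45-17:00 (add 4h to convert from UTC-4).
Dmitri in UTC: 12:15-13:15, 14:30-15:45 (add 9h to convert from UTC-9).
Imani ∩ Idris: 11:00-11:15, 12:45-13:15, 15:00-15:45.
Imani ∩ Idris ∩ Rosa: 12:45-13:15, 15:00-15:45.
Imani ∩ Idris ∩ Rosa ∩ Uma: 12:45-13:15, 15:00-15:45.
Imani ∩ Idris ∩ Rosa ∩ Uma ∩ Ravi: 12:45-13:15, 15:00-15:45.
Imani ∩ Idris ∩ Rosa ∩ Uma ∩ Ravi ∩ Dmitri: 12:45-13:15, 15:00-15:45.
So the common availability across everyone is 12:45-13:15, 15:00-15:45.

12:45-13:15, 15:00-15:45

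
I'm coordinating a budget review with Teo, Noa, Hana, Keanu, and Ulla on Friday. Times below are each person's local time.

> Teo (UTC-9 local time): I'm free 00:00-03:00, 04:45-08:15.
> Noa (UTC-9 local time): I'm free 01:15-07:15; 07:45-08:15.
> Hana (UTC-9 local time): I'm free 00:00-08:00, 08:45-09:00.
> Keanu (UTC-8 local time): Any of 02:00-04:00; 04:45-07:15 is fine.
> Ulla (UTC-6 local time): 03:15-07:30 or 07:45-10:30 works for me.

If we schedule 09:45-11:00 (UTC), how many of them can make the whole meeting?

3

Teo in UTC: 09:00-12:00, 13:45-17:15 (add 9h to convert from UTC-9).
Noa in UTC: 10:15-16:15, 16:45-17:15 (add 9h to convert from UTC-9).
Hana in UTC: 09:00-17:00, 17:45-18:00 (add 9h to convert from UTC-9).
Keanu in UTC: 10:00-12:00, 12:45-15:15 (add 8h to convert from UTC-8).
Ulla in UTC: 09:15-13:30, 13:45-16:30 (add 6h to convert from UTC-6).
Teo, Hana, and Ulla can make the full 09:45-11:00 slot — that's 3.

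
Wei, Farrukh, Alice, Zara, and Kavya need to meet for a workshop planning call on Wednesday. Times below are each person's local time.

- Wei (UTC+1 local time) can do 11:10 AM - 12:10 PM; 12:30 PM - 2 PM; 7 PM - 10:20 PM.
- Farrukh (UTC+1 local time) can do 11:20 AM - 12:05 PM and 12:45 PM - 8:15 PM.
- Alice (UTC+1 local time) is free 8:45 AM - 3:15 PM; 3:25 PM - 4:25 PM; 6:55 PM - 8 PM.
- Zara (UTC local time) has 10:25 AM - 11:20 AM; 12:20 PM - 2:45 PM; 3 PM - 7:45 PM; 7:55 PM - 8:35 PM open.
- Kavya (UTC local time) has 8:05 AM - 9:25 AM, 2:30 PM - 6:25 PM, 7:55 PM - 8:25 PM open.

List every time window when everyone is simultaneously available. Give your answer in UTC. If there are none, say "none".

18:00-18:25

Wei in UTC: 10:10-11:10, 11:30-13:00, 18:00-21:20 (subtract 1h to convert from UTC+1).
Farrukh in UTC: 10:20-11:05, 11:45-19:15 (subtract 1h to convert from UTC+1).
Alice in UTC: 07:45-14:15, 14:25-15:25, 17:55-19:00 (subtract 1h to convert from UTC+1).
Zara in UTC: 10:25-11:20, 12:20-14:45, 15:00-19:45, 19:55-20:35.
Kavya in UTC: 08:05-09:25, 14:30-18:25, 19:55-20:25.
Wei ∩ Farrukh: 10:20-11:05, 11:45-13:00, 18:00-19:15.
Wei ∩ Farrukh ∩ Alice: 10:20-11:05, 11:45-13:00, 18:00-19:00.
Wei ∩ Farrukh ∩ Alice ∩ Zara: 10:25-11:05, 12:20-13:00, 18:00-19:00.
Wei ∩ Farrukh ∩ Alice ∩ Zara ∩ Kavya: 18:00-18:25.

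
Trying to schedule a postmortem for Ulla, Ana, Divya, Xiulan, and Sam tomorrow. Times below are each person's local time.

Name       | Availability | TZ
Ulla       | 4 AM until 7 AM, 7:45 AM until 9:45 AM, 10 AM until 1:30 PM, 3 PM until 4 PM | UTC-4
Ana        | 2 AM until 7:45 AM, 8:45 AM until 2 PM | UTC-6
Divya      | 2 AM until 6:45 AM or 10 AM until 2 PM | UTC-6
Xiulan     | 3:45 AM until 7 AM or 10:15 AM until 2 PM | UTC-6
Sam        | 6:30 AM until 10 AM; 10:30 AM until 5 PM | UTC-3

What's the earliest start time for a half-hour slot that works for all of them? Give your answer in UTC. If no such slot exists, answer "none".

09:45

Ulla in UTC: 08:00-11:00, 11:45-13:45, 14:00-17:30, 19:00-20:00 (add 4h to convert from UTC-4).
Ana in UTC: 08:00-13:45, 14:45-20:00 (add 6h to convert from UTC-6).
Divya in UTC: 08:00-12:45, 16:00-20:00 (add 6h to convert from UTC-6).
Xiulan in UTC: 09:45-13:00, 16:15-20:00 (add 6h to convert from UTC-6).
Sam in UTC: 09:30-13:00, 13:30-20:00 (add 3h to convert from UTC-3).
Ulla ∩ Ana: 08:00-11:00, 11:45-13:45, 14:45-17:30, 19:00-20:00.
Ulla ∩ Ana ∩ Divya: 08:00-11:00, 11:45-12:45, 16:00-17:30, 19:00-20:00.
Ulla ∩ Ana ∩ Divya ∩ Xiulan: 09:45-11:00, 11:45-12:45, 16:15-17:30, 19:00-20:00.
Ulla ∩ Ana ∩ Divya ∩ Xiulan ∩ Sam: 09:45-11:00, 11:45-12:45, 16:15-17:30, 19:00-20:00.
The first common window of at least 30 minutes is 09:45-11:00, so the earliest start is 09:45.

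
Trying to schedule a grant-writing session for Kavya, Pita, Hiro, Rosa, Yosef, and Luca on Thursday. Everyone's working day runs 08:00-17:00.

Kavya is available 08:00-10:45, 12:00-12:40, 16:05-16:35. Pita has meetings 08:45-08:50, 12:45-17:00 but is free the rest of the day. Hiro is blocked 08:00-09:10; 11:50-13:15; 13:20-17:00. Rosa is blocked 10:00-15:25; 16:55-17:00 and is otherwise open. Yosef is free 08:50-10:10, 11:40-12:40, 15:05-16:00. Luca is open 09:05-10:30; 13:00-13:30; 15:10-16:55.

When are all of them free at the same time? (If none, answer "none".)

09:10-10:00

Kavya free: 08:00-10:45, 12:00-12:40, 16:05-16:35.
Pita free: 08:00-08:45, 08:50-12:45 (invert busy blocks within the working day).
Hiro free: 09:10-11:50, 13:15-13:20 (invert busy blocks within the working day).
Rosa free: 08:00-10:00, 15:25-16:55 (invert busy blocks within the working day).
Yosef free: 08:50-10:10, 11:40-12:40, 15:05-16:00.
Luca free: 09:05-10:30, 13:00-13:30, 15:10-16:55.
Kavya ∩ Pita: 08:00-08:45, 08:50-10:45, 12:00-12:40.
Kavya ∩ Pita ∩ Hiro: 09:10-10:45.
Kavya ∩ Pita ∩ Hiro ∩ Rosa: 09:10-10:00.
Kavya ∩ Pita ∩ Hiro ∩ Rosa ∩ Yosef: 09:10-10:00.
Kavya ∩ Pita ∩ Hiro ∩ Rosa ∩ Yosef ∩ Luca: 09:10-10:00.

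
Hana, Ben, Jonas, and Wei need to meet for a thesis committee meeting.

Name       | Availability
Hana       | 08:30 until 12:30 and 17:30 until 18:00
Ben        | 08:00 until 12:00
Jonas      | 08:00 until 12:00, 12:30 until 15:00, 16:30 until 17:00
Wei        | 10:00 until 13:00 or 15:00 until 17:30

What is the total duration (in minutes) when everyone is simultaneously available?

Hana ∩ Ben: 08:30-12:00.
Hana ∩ Ben ∩ Jonas: 08:30-12:00.
Hana ∩ Ben ∩ Jonas ∩ Wei: 10:00-12:00.
That's a single block of 120 minutes.

120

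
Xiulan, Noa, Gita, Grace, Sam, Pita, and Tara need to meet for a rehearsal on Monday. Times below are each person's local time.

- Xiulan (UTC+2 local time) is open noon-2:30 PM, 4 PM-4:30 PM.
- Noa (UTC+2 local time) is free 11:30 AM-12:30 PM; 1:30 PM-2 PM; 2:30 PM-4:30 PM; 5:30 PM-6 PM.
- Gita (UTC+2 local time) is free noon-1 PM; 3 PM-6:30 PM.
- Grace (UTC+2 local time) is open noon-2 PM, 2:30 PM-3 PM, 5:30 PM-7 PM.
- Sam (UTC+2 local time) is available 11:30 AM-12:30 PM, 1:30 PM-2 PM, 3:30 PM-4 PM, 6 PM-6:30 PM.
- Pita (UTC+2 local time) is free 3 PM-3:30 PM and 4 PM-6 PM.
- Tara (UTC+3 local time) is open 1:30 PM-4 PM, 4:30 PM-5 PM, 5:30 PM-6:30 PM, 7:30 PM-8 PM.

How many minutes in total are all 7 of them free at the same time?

0

Xiulan in UTC: 10:00-12:30, 14:00-14:30 (subtract 2h to convert from UTC+2).
Noa in UTC: 09:30-10:30, 11:30-12:00, 12:30-14:30, 15:30-16:00 (subtract 2h to convert from UTC+2).
Gita in UTC: 10:00-11:00, 13:00-16:30 (subtract 2h to convert from UTC+2).
Grace in UTC: 10:00-12:00, 12:30-13:00, 15:30-17:00 (subtract 2h to convert from UTC+2).
Sam in UTC: 09:30-10:30, 11:30-12:00, 13:30-14:00, 16:00-16:30 (subtract 2h to convert from UTC+2).
Pita in UTC: 13:00-13:30, 14:00-16:00 (subtract 2h to convert from UTC+2).
Tara in UTC: 10:30-13:00, 13:30-14:00, 14:30-15:30, 16:30-17:00 (subtract 3h to convert from UTC+3).
Xiulan ∩ Noa: 10:00-10:30, 11:30-12:00, 14:00-14:30.
Xiulan ∩ Noa ∩ Gita: 10:00-10:30, 14:00-14:30.
Xiulan ∩ Noa ∩ Gita ∩ Grace: 10:00-10:30.
Xiulan ∩ Noa ∩ Gita ∩ Grace ∩ Sam: 10:00-10:30.
Xiulan ∩ Noa ∩ Gita ∩ Grace ∩ Sam ∩ Pita: ∅.
Xiulan ∩ Noa ∩ Gita ∩ Grace ∩ Sam ∩ Pita ∩ Tara: ∅.
There is no time when everyone is free.
There is no common window, so the total is 0 minutes.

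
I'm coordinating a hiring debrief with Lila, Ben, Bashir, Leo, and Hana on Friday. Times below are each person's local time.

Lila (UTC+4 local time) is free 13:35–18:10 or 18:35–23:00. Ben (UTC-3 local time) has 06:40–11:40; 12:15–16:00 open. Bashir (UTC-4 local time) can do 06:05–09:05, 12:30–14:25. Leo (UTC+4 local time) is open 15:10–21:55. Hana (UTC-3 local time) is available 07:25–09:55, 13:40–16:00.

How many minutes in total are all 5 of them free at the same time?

180

Lila in UTC: 09:35-14:10, 14:35-19:00 (subtract 4h to convert from UTC+4).
Ben in UTC: 09:40-14:40, 15:15-19:00 (add 3h to convert from UTC-3).
Bashir in UTC: 10:05-13:05, 16:30-18:25 (add 4h to convert from UTC-4).
Leo in UTC: 11:10-17:55 (subtract 4h to convert from UTC+4).
Hana in UTC: 10:25-12:55, 16:40-19:00 (add 3h to convert from UTC-3).
Lila ∩ Ben: 09:40-14:10, 14:35-14:40, 15:15-19:00.
Lila ∩ Ben ∩ Bashir: 10:05-13:05, 16:30-18:25.
Lila ∩ Ben ∩ Bashir ∩ Leo: 11:10-13:05, 16:30-17:55.
Lila ∩ Ben ∩ Bashir ∩ Leo ∩ Hana: 11:10-12:55, 16:40-17:55.
Summing the common windows: 105 + 75 = 180 minutes.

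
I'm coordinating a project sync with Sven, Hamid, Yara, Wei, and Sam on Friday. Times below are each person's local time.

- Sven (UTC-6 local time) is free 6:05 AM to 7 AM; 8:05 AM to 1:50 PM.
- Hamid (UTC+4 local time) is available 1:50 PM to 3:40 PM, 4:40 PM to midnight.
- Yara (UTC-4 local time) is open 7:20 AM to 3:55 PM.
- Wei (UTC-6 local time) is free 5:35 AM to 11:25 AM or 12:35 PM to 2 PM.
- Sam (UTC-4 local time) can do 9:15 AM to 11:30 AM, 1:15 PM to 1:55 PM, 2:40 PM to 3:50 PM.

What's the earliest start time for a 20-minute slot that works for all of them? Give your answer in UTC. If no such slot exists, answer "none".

Sven in UTC: 12:05-13:00, 14:05-19:50 (add 6h to convert from UTC-6).
Hamid in UTC: 09:50-11:40, 12:40-20:00 (subtract 4h to convert from UTC+4).
Yara in UTC: 11:20-19:55 (add 4h to convert from UTC-4).
Wei in UTC: 11:35-17:25, 18:35-20:00 (add 6h to convert from UTC-6).
Sam in UTC: 13:15-15:30, 17:15-17:55, 18:40-19:50 (add 4h to convert from UTC-4).
Sven ∩ Hamid: 12:40-13:00, 14:05-19:50.
Sven ∩ Hamid ∩ Yara: 12:40-13:00, 14:05-19:50.
Sven ∩ Hamid ∩ Yara ∩ Wei: 12:40-13:00, 14:05-17:25, 18:35-19:50.
Sven ∩ Hamid ∩ Yara ∩ Wei ∩ Sam: 14:05-15:30, 17:15-17:25, 18:40-19:50.
The first common window of at least 20 minutes is 14:05-15:30, so the earliest start is 14:05.

14:05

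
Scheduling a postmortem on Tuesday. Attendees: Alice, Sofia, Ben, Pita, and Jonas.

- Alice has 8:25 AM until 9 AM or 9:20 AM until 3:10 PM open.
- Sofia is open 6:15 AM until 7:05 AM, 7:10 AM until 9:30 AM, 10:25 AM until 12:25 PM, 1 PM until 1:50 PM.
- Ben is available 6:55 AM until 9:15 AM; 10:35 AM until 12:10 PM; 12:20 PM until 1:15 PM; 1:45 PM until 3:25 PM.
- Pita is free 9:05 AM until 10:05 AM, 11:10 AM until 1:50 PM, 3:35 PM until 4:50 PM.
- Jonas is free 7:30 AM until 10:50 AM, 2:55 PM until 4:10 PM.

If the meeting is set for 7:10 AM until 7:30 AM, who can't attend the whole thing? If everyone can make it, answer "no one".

Alice: not fully free for 07:10-07:30. Sofia: free for 07:10-07:30. Ben: free for 07:10-07:30. Pita: not fully free for 07:10-07:30. Jonas: not fully free for 07:10-07:30.

Alice, Jonas, Pita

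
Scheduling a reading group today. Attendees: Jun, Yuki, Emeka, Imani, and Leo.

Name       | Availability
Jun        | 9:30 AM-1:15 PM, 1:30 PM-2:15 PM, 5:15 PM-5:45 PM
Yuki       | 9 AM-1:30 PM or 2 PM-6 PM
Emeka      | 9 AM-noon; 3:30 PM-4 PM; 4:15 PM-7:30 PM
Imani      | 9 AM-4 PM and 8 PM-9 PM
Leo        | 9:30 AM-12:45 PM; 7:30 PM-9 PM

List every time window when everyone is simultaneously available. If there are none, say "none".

09:30-12:00

Jun ∩ Yuki: 09:30-13:15, 14:00-14:15, 17:15-17:45.
Jun ∩ Yuki ∩ Emeka: 09:30-12:00, 17:15-17:45.
Jun ∩ Yuki ∩ Emeka ∩ Imani: 09:30-12:00.
Jun ∩ Yuki ∩ Emeka ∩ Imani ∩ Leo: 09:30-12:00.
So the common availability across everyone is 09:30-12:00.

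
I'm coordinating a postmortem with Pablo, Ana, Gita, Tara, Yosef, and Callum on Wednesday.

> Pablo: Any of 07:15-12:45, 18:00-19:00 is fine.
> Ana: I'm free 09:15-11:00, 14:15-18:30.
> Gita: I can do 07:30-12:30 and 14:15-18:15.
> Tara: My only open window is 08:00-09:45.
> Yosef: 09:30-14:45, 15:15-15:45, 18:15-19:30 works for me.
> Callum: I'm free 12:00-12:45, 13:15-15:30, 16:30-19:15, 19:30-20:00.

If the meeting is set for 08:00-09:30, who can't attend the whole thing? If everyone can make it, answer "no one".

Pablo: free for 08:00-09:30. Ana: not fully free for 08:00-09:30. Gita: free for 08:00-09:30. Tara: free for 08:00-09:30. Yosef: not fully free for 08:00-09:30. Callum: not fully free for 08:00-09:30.

Ana, Callum, Yosef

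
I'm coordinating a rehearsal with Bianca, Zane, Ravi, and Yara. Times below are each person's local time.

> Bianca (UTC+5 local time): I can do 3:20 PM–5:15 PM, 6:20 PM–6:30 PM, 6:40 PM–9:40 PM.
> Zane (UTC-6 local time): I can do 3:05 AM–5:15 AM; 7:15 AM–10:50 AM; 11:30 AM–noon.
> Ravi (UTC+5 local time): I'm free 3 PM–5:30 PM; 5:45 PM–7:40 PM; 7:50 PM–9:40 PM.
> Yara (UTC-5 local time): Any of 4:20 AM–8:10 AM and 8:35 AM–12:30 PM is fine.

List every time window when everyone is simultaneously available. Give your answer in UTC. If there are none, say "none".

Bianca in UTC: 10:20-12:15, 13:20-13:30, 13:40-16:40 (subtract 5h to convert from UTC+5).
Zane in UTC: 09:05-11:15, 13:15-16:50, 17:30-18:00 (add 6h to convert from UTC-6).
Ravi in UTC: 10:00-12:30, 12:45-14:40, 14:50-16:40 (subtract 5h to convert from UTC+5).
Yara in UTC: 09:20-13:10, 13:35-17:30 (add 5h to convert from UTC-5).
Bianca ∩ Zane: 10:20-11:15, 13:20-13:30, 13:40-16:40.
Bianca ∩ Zane ∩ Ravi: 10:20-11:15, 13:20-13:30, 13:40-14:40, 14:50-16:40.
Bianca ∩ Zane ∩ Ravi ∩ Yara: 10:20-11:15, 13:40-14:40, 14:50-16:40.

10:20-11:15, 13:40-14:40, 14:50-16:40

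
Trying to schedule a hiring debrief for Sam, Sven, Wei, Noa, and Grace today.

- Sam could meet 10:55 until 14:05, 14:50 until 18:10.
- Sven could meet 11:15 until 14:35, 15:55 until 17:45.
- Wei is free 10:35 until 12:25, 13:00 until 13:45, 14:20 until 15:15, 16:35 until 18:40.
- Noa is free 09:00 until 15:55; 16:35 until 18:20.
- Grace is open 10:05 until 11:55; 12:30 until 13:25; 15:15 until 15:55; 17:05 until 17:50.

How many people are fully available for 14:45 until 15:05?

2

Wei and Noa can make the full 14:45-15:05 slot — that's 2.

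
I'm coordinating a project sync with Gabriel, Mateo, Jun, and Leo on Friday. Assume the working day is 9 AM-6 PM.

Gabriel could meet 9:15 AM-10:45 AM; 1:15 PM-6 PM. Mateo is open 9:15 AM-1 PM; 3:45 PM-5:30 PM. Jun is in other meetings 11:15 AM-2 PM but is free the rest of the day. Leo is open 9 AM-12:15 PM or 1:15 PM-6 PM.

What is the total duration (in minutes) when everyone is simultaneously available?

195

Gabriel free: 09:15-10:45, 13:15-18:00.
Mateo free: 09:15-13:00, 15:45-17:30.
Jun free: 09:00-11:15, 14:00-18:00 (invert busy blocks within the working day).
Leo free: 09:00-12:15, 13:15-18:00.
Gabriel ∩ Mateo: 09:15-10:45, 15:45-17:30.
Gabriel ∩ Mateo ∩ Jun: 09:15-10:45, 15:45-17:30.
Gabriel ∩ Mateo ∩ Jun ∩ Leo: 09:15-10:45, 15:45-17:30.
Summing the common windows: 90 + 105 = 195 minutes.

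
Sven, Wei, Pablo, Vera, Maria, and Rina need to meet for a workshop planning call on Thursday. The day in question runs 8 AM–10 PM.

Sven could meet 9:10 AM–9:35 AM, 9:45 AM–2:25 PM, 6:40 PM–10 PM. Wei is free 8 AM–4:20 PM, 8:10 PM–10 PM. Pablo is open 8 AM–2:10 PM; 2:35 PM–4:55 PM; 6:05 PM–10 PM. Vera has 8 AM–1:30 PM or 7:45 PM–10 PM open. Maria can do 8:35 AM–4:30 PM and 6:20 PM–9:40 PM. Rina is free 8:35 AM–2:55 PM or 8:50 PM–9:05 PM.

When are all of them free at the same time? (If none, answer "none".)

09:10-09:35, 09:45-13:30, 20:50-21:05

Sven ∩ Wei: 09:10-09:35, 09:45-14:25, 20:10-22:00.
Sven ∩ Wei ∩ Pablo: 09:10-09:35, 09:45-14:10, 20:10-22:00.
Sven ∩ Wei ∩ Pablo ∩ Vera: 09:10-09:35, 09:45-13:30, 20:10-22:00.
Sven ∩ Wei ∩ Pablo ∩ Vera ∩ Maria: 09:10-09:35, 09:45-13:30, 20:10-21:40.
Sven ∩ Wei ∩ Pablo ∩ Vera ∩ Maria ∩ Rina: 09:10-09:35, 09:45-13:30, 20:50-21:05.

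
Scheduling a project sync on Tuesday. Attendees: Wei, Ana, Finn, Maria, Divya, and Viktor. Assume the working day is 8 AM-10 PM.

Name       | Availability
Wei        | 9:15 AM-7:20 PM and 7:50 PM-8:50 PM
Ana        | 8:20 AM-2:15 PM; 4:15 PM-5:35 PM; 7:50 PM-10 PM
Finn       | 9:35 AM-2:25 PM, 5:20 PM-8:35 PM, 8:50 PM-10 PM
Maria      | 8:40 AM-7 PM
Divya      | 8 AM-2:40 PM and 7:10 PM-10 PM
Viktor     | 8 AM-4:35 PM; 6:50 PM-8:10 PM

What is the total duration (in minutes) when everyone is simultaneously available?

280

Wei ∩ Ana: 09:15-14:15, 16:15-17:35, 19:50-20:50.
Wei ∩ Ana ∩ Finn: 09:35-14:15, 17:20-17:35, 19:50-20:35.
Wei ∩ Ana ∩ Finn ∩ Maria: 09:35-14:15, 17:20-17:35.
Wei ∩ Ana ∩ Finn ∩ Maria ∩ Divya: 09:35-14:15.
Wei ∩ Ana ∩ Finn ∩ Maria ∩ Divya ∩ Viktor: 09:35-14:15.
That's a single block of 280 minutes.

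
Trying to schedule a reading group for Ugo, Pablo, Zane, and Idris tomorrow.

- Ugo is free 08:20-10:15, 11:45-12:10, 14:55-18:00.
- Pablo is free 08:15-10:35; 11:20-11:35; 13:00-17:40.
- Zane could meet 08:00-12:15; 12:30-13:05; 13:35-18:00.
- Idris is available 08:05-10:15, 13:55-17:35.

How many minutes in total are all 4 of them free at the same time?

275

Ugo ∩ Pablo: 08:20-10:15, 14:55-17:40.
Ugo ∩ Pablo ∩ Zane: 08:20-10:15, 14:55-17:40.
Ugo ∩ Pablo ∩ Zane ∩ Idris: 08:20-10:15, 14:55-17:35.
Summing the common windows: 115 + 160 = 275 minutes.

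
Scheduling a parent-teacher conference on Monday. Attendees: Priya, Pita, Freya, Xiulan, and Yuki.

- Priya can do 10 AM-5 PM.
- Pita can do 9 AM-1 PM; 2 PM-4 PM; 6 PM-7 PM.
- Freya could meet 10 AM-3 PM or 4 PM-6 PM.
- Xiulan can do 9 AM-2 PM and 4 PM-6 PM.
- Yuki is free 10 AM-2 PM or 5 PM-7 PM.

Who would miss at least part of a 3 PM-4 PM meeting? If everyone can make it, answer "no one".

Freya, Xiulan, Yuki

Priya: free for 15:00-16:00. Pita: free for 15:00-16:00. Freya: not fully free for 15:00-16:00. Xiulan: not fully free for 15:00-16:00. Yuki: not fully free for 15:00-16:00.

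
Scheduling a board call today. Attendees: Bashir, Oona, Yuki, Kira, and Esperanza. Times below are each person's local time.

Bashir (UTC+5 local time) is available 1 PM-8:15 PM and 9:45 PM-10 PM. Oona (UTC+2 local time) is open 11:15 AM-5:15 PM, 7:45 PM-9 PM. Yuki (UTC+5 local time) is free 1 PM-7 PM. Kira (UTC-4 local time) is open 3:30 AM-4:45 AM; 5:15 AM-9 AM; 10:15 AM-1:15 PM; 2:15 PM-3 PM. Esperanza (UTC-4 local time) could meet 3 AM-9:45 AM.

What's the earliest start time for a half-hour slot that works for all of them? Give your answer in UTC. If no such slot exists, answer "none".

09:15

Bashir in UTC: 08:00-15:15, 16:45-17:00 (subtract 5h to convert from UTC+5).
Oona in UTC: 09:15-15:15, 17:45-19:00 (subtract 2h to convert from UTC+2).
Yuki in UTC: 08:00-14:00 (subtract 5h to convert from UTC+5).
Kira in UTC: 07:30-08:45, 09:15-13:00, 14:15-17:15, 18:15-19:00 (add 4h to convert from UTC-4).
Esperanza in UTC: 07:00-13:45 (add 4h to convert from UTC-4).
Bashir ∩ Oona: 09:15-15:15.
Bashir ∩ Oona ∩ Yuki: 09:15-14:00.
Bashir ∩ Oona ∩ Yuki ∩ Kira: 09:15-13:00.
Bashir ∩ Oona ∩ Yuki ∩ Kira ∩ Esperanza: 09:15-13:00.
Those are the intersection windows.
The first common window of at least 30 minutes is 09:15-13:00, so the earliest start is 09:15.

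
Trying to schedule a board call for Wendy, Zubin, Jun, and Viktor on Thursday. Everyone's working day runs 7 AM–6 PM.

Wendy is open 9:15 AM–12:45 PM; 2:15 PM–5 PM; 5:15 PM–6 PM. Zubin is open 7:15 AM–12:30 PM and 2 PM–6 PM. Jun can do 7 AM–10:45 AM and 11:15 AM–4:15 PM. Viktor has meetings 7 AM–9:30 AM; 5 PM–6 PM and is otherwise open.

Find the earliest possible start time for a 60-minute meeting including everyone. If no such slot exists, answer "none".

09:30

Wendy free: 09:15-12:45, 14:15-17:00, 17:15-18:00.
Zubin free: 07:15-12:30, 14:00-18:00.
Jun free: 07:00-10:45, 11:15-16:15.
Viktor free: 09:30-17:00 (invert busy blocks within the working day).
Wendy ∩ Zubin: 09:15-12:30, 14:15-17:00, 17:15-18:00.
Wendy ∩ Zubin ∩ Jun: 09:15-10:45, 11:15-12:30, 14:15-16:15.
Wendy ∩ Zubin ∩ Jun ∩ Viktor: 09:30-10:45, 11:15-12:30, 14:15-16:15.
The first common window of at least 60 minutes is 09:30-10:45, so the earliest start is 09:30.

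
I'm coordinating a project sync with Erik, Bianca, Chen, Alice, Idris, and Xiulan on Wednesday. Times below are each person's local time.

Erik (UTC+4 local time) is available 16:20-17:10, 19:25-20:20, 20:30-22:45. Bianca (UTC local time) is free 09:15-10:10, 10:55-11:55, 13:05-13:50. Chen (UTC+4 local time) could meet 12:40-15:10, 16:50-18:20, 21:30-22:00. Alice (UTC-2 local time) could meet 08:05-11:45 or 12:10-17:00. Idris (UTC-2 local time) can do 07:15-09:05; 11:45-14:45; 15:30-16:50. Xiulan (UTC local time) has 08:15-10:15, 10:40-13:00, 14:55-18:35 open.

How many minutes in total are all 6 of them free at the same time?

0

Erik in UTC: 12:20-13:10, 15:25-16:20, 16:30-18:45 (subtract 4h to convert from UTC+4).
Bianca in UTC: 09:15-10:10, 10:55-11:55, 13:05-13:50.
Chen in UTC: 08:40-11:10, 12:50-14:20, 17:30-18:00 (subtract 4h to convert from UTC+4).
Alice in UTC: 10:05-13:45, 14:10-19:00 (add 2h to convert from UTC-2).
Idris in UTC: 09:15-11:05, 13:45-16:45, 17:30-18:50 (add 2h to convert from UTC-2).
Xiulan in UTC: 08:15-10:15, 10:40-13:00, 14:55-18:35.
Erik ∩ Bianca: 13:05-13:10.
Erik ∩ Bianca ∩ Chen: 13:05-13:10.
Erik ∩ Bianca ∩ Chen ∩ Alice: 13:05-13:10.
Erik ∩ Bianca ∩ Chen ∩ Alice ∩ Idris: ∅.
Erik ∩ Bianca ∩ Chen ∩ Alice ∩ Idris ∩ Xiulan: ∅.
There is no time when everyone is free.
There is no common window, so the total is 0 minutes.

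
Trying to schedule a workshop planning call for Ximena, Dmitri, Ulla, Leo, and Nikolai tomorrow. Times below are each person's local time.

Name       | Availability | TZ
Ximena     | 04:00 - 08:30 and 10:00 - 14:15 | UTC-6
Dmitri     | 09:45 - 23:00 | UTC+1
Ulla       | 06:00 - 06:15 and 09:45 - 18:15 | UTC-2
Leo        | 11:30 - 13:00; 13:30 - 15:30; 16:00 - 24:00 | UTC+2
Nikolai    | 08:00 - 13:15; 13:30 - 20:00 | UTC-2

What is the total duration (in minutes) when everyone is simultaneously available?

390

Ximena in UTC: 10:00-14:30, 16:00-20:15 (add 6h to convert from UTC-6).
Dmitri in UTC: 08:45-22:00 (subtract 1h to convert from UTC+1).
Ulla in UTC: 08:00-08:15, 11:45-20:15 (add 2h to convert from UTC-2).
Leo in UTC: 09:30-11:00, 11:30-13:30, 14:00-22:00 (subtract 2h to convert from UTC+2).
Nikolai in UTC: 10:00-15:15, 15:30-22:00 (add 2h to convert from UTC-2).
Ximena ∩ Dmitri: 10:00-14:30, 16:00-20:15.
Ximena ∩ Dmitri ∩ Ulla: 11:45-14:30, 16:00-20:15.
Ximena ∩ Dmitri ∩ Ulla ∩ Leo: 11:45-13:30, 14:00-14:30, 16:00-20:15.
Ximena ∩ Dmitri ∩ Ulla ∩ Leo ∩ Nikolai: 11:45-13:30, 14:00-14:30, 16:00-20:15.
Those are the intersection windows.
Summing the common windows: 105 + 30 + 255 = 390 minutes.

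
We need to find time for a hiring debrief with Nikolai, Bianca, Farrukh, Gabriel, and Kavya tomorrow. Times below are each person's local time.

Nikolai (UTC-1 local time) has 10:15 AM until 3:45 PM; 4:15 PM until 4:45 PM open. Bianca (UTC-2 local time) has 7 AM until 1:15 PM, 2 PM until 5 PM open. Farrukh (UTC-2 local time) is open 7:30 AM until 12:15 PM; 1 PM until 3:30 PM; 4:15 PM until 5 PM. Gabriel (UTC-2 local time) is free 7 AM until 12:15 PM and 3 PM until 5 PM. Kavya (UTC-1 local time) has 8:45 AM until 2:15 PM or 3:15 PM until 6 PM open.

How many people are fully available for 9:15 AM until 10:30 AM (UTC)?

Nikolai in UTC: 11:15-16:45, 17:15-17:45 (add 1h to convert from UTC-1).
Bianca in UTC: 09:00-15:15, 16:00-19:00 (add 2h to convert from UTC-2).
Farrukh in UTC: 09:30-14:15, 15:00-17:30, 18:15-19:00 (add 2h to convert from UTC-2).
Gabriel in UTC: 09:00-14:15, 17:00-19:00 (add 2h to convert from UTC-2).
Kavya in UTC: 09:45-15:15, 16:15-19:00 (add 1h to convert from UTC-1).
Bianca and Gabriel can make the full 09:15-10:30 slot — that's 2.

2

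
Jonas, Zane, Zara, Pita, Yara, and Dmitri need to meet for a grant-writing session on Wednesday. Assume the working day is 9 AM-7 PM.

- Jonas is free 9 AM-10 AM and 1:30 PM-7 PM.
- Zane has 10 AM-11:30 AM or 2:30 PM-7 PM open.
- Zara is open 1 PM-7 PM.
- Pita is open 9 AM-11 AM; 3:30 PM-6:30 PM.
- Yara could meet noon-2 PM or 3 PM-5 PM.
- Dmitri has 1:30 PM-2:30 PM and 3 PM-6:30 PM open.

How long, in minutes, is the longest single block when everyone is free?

Jonas ∩ Zane: 14:30-19:00.
Jonas ∩ Zane ∩ Zara: 14:30-19:00.
Jonas ∩ Zane ∩ Zara ∩ Pita: 15:30-18:30.
Jonas ∩ Zane ∩ Zara ∩ Pita ∩ Yara: 15:30-17:00.
Jonas ∩ Zane ∩ Zara ∩ Pita ∩ Yara ∩ Dmitri: 15:30-17:00.
Those are the intersection windows.
The longest is 15:30-17:00 at 90 minutes.

90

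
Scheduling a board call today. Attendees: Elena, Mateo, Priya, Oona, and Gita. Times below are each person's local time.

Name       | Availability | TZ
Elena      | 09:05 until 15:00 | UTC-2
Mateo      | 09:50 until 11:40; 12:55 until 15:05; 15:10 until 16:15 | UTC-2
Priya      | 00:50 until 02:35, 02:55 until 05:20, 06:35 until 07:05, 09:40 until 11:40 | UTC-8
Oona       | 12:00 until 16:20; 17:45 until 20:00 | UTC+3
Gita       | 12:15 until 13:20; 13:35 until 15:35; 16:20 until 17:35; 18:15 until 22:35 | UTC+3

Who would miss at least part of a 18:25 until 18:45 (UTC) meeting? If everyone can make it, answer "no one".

Elena in UTC: 11:05-17:00 (add 2h to convert from UTC-2).
Mateo in UTC: 11:50-13:40, 14:55-17:05, 17:10-18:15 (add 2h to convert from UTC-2).
Priya in UTC: 08:50-10:35, 10:55-13:20, 14:35-15:05, 17:40-19:40 (add 8h to convert from UTC-8).
Oona in UTC: 09:00-13:20, 14:45-17:00 (subtract 3h to convert from UTC+3).
Gita in UTC: 09:15-10:20, 10:35-12:35, 13:20-14:35, 15:15-19:35 (subtract 3h to convert from UTC+3).
Elena: not fully free for 18:25-18:45. Mateo: not fully free for 18:25-18:45. Priya: free for 18:25-18:45. Oona: not fully free for 18:25-18:45. Gita: free for 18:25-18:45.

Elena, Mateo, Oona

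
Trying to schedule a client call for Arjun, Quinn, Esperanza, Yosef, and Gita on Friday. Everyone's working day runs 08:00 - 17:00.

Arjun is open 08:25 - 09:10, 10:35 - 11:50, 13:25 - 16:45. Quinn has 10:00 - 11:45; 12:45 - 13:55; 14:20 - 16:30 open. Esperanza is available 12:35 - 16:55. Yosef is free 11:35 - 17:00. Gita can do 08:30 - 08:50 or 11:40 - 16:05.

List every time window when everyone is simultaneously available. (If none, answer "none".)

13:25-13:55, 14:20-16:05

Arjun ∩ Quinn: 10:35-11:45, 13:25-13:55, 14:20-16:30.
Arjun ∩ Quinn ∩ Esperanza: 13:25-13:55, 14:20-16:30.
Arjun ∩ Quinn ∩ Esperanza ∩ Yosef: 13:25-13:55, 14:20-16:30.
Arjun ∩ Quinn ∩ Esperanza ∩ Yosef ∩ Gita: 13:25-13:55, 14:20-16:05.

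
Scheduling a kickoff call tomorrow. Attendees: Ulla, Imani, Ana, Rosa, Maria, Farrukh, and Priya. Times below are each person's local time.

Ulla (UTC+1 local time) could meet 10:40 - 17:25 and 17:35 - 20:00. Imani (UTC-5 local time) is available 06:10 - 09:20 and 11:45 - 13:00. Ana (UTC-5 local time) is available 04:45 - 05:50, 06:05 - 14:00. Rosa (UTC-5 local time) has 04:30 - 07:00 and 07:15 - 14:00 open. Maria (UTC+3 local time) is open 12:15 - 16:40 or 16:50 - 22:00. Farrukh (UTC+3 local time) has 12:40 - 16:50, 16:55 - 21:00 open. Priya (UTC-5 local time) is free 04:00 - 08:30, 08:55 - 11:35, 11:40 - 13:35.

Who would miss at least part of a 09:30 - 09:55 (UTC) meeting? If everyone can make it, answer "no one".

Ulla in UTC: 09:40-16:25, 16:35-19:00 (subtract 1h to convert from UTC+1).
Imani in UTC: 11:10-14:20, 16:45-18:00 (add 5h to convert from UTC-5).
Ana in UTC: 09:45-10:50, 11:05-19:00 (add 5h to convert from UTC-5).
Rosa in UTC: 09:30-12:00, 12:15-19:00 (add 5h to convert from UTC-5).
Maria in UTC: 09:15-13:40, 13:50-19:00 (subtract 3h to convert from UTC+3).
Farrukh in UTC: 09:40-13:50, 13:55-18:00 (subtract 3h to convert from UTC+3).
Priya in UTC: 09:00-13:30, 13:55-16:35, 16:40-18:35 (add 5h to convert from UTC-5).
Ulla: not fully free for 09:30-09:55. Imani: not fully free for 09:30-09:55. Ana: not fully free for 09:30-09:55. Rosa: free for 09:30-09:55. Maria: free for 09:30-09:55. Farrukh: not fully free for 09:30-09:55. Priya: free for 09:30-09:55.

Ana, Farrukh, Imani, Ulla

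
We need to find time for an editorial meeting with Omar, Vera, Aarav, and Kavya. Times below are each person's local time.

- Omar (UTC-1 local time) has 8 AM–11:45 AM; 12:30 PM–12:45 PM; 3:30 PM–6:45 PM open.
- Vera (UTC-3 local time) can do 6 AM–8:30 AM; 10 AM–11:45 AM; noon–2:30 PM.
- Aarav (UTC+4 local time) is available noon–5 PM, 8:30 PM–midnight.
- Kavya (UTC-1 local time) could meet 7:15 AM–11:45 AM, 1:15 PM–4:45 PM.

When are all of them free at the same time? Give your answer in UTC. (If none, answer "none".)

09:00-11:30, 16:30-17:30

Omar in UTC: 09:00-12:45, 13:30-13:45, 16:30-19:45 (add 1h to convert from UTC-1).
Vera in UTC: 09:00-11:30, 13:00-14:45, 15:00-17:30 (add 3h to convert from UTC-3).
Aarav in UTC: 08:00-13:00, 16:30-20:00 (subtract 4h to convert from UTC+4).
Kavya in UTC: 08:15-12:45, 14:15-17:45 (add 1h to convert from UTC-1).
Omar ∩ Vera: 09:00-11:30, 13:30-13:45, 16:30-17:30.
Omar ∩ Vera ∩ Aarav: 09:00-11:30, 16:30-17:30.
Omar ∩ Vera ∩ Aarav ∩ Kavya: 09:00-11:30, 16:30-17:30.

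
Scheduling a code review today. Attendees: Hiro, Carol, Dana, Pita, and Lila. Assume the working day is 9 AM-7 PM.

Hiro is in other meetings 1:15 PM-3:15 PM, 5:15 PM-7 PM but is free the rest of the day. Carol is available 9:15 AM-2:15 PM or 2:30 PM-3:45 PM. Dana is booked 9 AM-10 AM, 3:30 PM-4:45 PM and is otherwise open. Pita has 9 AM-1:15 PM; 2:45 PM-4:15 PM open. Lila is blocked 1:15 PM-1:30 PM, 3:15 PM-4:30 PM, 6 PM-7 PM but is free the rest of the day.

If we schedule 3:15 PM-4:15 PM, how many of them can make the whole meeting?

Hiro free: 09:00-13:15, 15:15-17:15 (invert busy blocks within the working day).
Carol free: 09:15-14:15, 14:30-15:45.
Dana free: 10:00-15:30, 16:45-19:00 (invert busy blocks within the working day).
Pita free: 09:00-13:15, 14:45-16:15.
Lila free: 09:00-13:15, 13:30-15:15, 16:30-18:00 (invert busy blocks within the working day).
Hiro and Pita can make the full 15:15-16:15 slot — that's 2.

2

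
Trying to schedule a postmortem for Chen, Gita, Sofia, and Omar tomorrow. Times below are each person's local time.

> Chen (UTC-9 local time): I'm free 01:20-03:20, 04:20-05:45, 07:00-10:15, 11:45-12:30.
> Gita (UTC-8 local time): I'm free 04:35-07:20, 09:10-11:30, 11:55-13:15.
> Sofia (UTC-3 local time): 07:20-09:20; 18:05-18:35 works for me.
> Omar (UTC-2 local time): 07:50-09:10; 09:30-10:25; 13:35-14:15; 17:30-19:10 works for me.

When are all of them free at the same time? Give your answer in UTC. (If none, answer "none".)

Chen in UTC: 10:20-12:20, 13:20-14:45, 16:00-19:15, 20:45-21:30 (add 9h to convert from UTC-9).
Gita in UTC: 12:35-15:20, 17:10-19:30, 19:55-21:15 (add 8h to convert from UTC-8).
Sofia in UTC: 10:20-12:20, 21:05-21:35 (add 3h to convert from UTC-3).
Omar in UTC: 09:50-11:10, 11:30-12:25, 15:35-16:15, 19:30-21:10 (add 2h to convert from UTC-2).
Chen ∩ Gita: 13:20-14:45, 17:10-19:15, 20:45-21:15.
Chen ∩ Gita ∩ Sofia: 21:05-21:15.
Chen ∩ Gita ∩ Sofia ∩ Omar: 21:05-21:10.
So the common availability across everyone is 21:05-21:10.

21:05-21:10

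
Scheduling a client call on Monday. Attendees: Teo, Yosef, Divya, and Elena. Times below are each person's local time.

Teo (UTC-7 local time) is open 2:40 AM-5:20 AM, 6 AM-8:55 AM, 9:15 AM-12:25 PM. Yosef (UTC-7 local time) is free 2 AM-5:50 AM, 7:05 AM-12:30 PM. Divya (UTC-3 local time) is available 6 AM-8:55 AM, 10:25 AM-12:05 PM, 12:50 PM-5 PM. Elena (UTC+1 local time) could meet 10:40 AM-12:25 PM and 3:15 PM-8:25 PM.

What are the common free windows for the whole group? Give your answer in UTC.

09:40-11:25, 14:15-15:05, 15:50-15:55, 16:15-19:25

Teo in UTC: 09:40-12:20, 13:00-15:55, 16:15-19:25 (add 7h to convert from UTC-7).
Yosef in UTC: 09:00-12:50, 14:05-19:30 (add 7h to convert from UTC-7).
Divya in UTC: 09:00-11:55, 13:25-15:05, 15:50-20:00 (add 3h to convert from UTC-3).
Elena in UTC: 09:40-11:25, 14:15-19:25 (subtract 1h to convert from UTC+1).
Teo ∩ Yosef: 09:40-12:20, 14:05-15:55, 16:15-19:25.
Teo ∩ Yosef ∩ Divya: 09:40-11:55, 14:05-15:05, 15:50-15:55, 16:15-19:25.
Teo ∩ Yosef ∩ Divya ∩ Elena: 09:40-11:25, 14:15-15:05, 15:50-15:55, 16:15-19:25.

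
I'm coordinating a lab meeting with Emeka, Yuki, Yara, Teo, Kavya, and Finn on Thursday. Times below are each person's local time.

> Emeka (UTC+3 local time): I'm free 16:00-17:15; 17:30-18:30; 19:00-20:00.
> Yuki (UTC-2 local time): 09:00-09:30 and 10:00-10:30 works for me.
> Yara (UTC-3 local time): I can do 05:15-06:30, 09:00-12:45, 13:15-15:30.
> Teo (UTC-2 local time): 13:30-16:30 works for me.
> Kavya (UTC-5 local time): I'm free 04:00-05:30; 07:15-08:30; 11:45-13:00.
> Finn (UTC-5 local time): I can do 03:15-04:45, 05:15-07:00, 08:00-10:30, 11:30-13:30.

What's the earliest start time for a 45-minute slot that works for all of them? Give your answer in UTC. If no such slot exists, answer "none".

Emeka in UTC: 13:00-14:15, 14:30-15:30, 16:00-17:00 (subtract 3h to convert from UTC+3).
Yuki in UTC: 11:00-11:30, 12:00-12:30 (add 2h to convert from UTC-2).
Yara in UTC: 08:15-09:30, 12:00-15:45, 16:15-18:30 (add 3h to convert from UTC-3).
Teo in UTC: 15:30-18:30 (add 2h to convert from UTC-2).
Kavya in UTC: 09:00-10:30, 12:15-13:30, 16:45-18:00 (add 5h to convert from UTC-5).
Finn in UTC: 08:15-09:45, 10:15-12:00, 13:00-15:30, 16:30-18:30 (add 5h to convert from UTC-5).
Emeka ∩ Yuki: ∅.
Emeka ∩ Yuki ∩ Yara: ∅.
Emeka ∩ Yuki ∩ Yara ∩ Teo: ∅.
Emeka ∩ Yuki ∩ Yara ∩ Teo ∩ Kavya: ∅.
Emeka ∩ Yuki ∩ Yara ∩ Teo ∩ Kavya ∩ Finn: ∅.
There is no time when everyone is free.
No common window is at least 45 minutes long.

none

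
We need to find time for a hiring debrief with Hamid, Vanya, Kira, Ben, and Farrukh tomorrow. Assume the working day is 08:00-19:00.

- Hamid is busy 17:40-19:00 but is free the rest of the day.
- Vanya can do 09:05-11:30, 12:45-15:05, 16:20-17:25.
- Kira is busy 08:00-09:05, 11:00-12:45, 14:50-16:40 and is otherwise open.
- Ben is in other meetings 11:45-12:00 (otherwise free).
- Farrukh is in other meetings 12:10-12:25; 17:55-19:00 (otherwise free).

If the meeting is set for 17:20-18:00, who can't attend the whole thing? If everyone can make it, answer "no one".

Hamid free: 08:00-17:40 (invert busy blocks within the working day).
Vanya free: 09:05-11:30, 12:45-15:05, 16:20-17:25.
Kira free: 09:05-11:00, 12:45-14:50, 16:40-19:00 (invert busy blocks within the working day).
Ben free: 08:00-11:45, 12:00-19:00 (invert busy blocks within the working day).
Farrukh free: 08:00-12:10, 12:25-17:55 (invert busy blocks within the working day).
Hamid: not fully free for 17:20-18:00. Vanya: not fully free for 17:20-18:00. Kira: free for 17:20-18:00. Ben: free for 17:20-18:00. Farrukh: not fully free for 17:20-18:00.

Farrukh, Hamid, Vanya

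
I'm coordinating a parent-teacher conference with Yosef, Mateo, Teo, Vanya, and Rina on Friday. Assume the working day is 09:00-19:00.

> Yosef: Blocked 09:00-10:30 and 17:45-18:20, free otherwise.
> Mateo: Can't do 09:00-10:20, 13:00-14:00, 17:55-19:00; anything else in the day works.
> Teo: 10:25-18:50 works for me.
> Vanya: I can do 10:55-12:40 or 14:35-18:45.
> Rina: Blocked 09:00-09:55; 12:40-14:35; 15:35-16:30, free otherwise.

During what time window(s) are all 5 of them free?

10:55-12:40, 14:35-15:35, 16:30-17:45

Yosef free: 10:30-17:45, 18:20-19:00 (invert busy blocks within the working day).
Mateo free: 10:20-13:00, 14:00-17:55 (invert busy blocks within the working day).
Teo free: 10:25-18:50.
Vanya free: 10:55-12:40, 14:35-18:45.
Rina free: 09:55-12:40, 14:35-15:35, 16:30-19:00 (invert busy blocks within the working day).
Yosef ∩ Mateo: 10:30-13:00, 14:00-17:45.
Yosef ∩ Mateo ∩ Teo: 10:30-13:00, 14:00-17:45.
Yosef ∩ Mateo ∩ Teo ∩ Vanya: 10:55-12:40, 14:35-17:45.
Yosef ∩ Mateo ∩ Teo ∩ Vanya ∩ Rina: 10:55-12:40, 14:35-15:35, 16:30-17:45.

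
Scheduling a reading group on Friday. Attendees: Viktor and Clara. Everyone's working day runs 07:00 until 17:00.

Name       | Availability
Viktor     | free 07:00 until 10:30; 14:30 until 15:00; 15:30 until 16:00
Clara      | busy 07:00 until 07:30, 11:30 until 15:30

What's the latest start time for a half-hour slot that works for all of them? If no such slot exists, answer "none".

Viktor free: 07:00-10:30, 14:30-15:00, 15:30-16:00.
Clara free: 07:30-11:30, 15:30-17:00 (invert busy blocks within the working day).
Viktor ∩ Clara: 07:30-10:30, 15:30-16:00.
The last common window of at least 30 minutes is 15:30-16:00; a 30-minute meeting can start as late as 15:30 and still end by 16:00.

15:30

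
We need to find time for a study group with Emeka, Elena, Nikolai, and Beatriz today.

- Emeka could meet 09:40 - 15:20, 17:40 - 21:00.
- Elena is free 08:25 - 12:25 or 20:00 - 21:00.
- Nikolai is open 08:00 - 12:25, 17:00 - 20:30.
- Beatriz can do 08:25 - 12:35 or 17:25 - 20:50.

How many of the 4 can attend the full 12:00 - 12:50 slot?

Emeka can make the full 12:00-12:50 slot — that's 1.

1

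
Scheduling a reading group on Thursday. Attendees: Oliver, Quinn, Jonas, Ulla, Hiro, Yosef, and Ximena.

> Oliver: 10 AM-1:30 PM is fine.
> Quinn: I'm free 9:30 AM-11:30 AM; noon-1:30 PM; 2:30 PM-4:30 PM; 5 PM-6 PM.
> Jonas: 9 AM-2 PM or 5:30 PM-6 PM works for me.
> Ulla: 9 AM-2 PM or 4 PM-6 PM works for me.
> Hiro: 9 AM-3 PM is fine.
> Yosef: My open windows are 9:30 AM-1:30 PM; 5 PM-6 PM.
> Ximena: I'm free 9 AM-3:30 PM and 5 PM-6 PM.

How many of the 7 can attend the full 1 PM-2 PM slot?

4

Jonas, Ulla, Hiro, and Ximena can make the full 13:00-14:00 slot — that's 4.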